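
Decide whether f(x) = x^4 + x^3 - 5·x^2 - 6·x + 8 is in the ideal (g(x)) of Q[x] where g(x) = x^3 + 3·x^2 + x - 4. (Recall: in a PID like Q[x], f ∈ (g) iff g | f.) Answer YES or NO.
YES

In Q[x] the ideal (g) consists of all multiples of g, so f ∈ (g) iff g | f, i.e. iff the remainder of f on division by g is 0. Divide f by g (g is monic, so eliminate the leading term of the running remainder at each step):
  leading term x^4: subtract (x)·g(x) = x^4 + 3·x^3 + x^2 - 4·x, leaving -2·x^3 - 6·x^2 - 2·x + 8
  leading term -2·x^3: subtract (-2)·g(x) = -2·x^3 - 6·x^2 - 2·x + 8, leaving 0
The remainder is 0, so f(x) = g(x) · h(x) with h(x) = x - 2. Hence g | f, i.e. f ∈ (g).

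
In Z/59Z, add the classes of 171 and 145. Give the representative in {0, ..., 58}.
21

Reduce the summands first: 171 ≡ 53, 145 ≡ 27 (mod 59), so 171 + 145 ≡ 53 + 27 (mod 59). 53 + 27 = 80; 80 = 1·59 + 21, so (171 + 145) mod 59 = 21.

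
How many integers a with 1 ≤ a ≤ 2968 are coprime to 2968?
1248

The number of a ∈ {1, ..., 2968} with gcd(a, 2968) = 1 is by definition Euler's totient φ(2968). φ is multiplicative, with φ(p^e) = p^e − p^(e−1). Factorise 2968 = 2^3 · 7 · 53. Then
  φ(2968) = (2^3 − 2^2) · (7 − 1) · (53 − 1) = 4 · 6 · 52 = 1248.
So there are 1248 such integers.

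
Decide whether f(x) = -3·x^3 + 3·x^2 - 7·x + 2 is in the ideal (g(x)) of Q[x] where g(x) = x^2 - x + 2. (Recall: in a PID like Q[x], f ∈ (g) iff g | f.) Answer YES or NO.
In Q[x] the ideal (g) consists of all multiples of g, so f ∈ (g) iff g | f, i.e. iff the remainder of f on division by g is 0. Divide f by g (g is monic, so eliminate the leading term of the running remainder at each step):
  leading term -3·x^3: subtract (-3·x)·g(x) = -3·x^3 + 3·x^2 - 6·x, leaving 2 - x
The remainder r(x) = 2 - x ≠ 0 (and deg r < deg g), so g ∤ f, i.e. f ∉ (g).

Final answer: NO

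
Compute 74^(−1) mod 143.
74^(−1) ≡ 29 (mod 143)

Apply the extended Euclidean algorithm to (143, 74), tracking rows (r, s, t) with s·143 + t·74 = r. Each division r_prev = q·r_cur + r_new produces the new row as (previous row) − q·(current row):
  row A: (143, 1, 0)   [1·143 + 0·74 = 143]
  row B: (74, 0, 1)   [0·143 + 1·74 = 74]
  143 = 1·74 + 69   → row C = row A − 1·row B = (69, 1, −1)   [check: 1·143 − 1·74 = 69]
  74 = 1·69 + 5   → row D = row B − 1·row C = (5, −1, 2)   [check: −1·143 + 2·74 = 5]
  69 = 13·5 + 4   → row E = row C − 13·row D = (4, 14, −27)   [check: 14·143 − 27·74 = 4]
  5 = 1·4 + 1   → row F = row D − 1·row E = (1, −15, 29)   [check: −15·143 + 29·74 = 1]
  4 = 4·1 + 0   → remainder 0, stop. gcd = 1 (last nonzero row F).
The gcd is 1, so 74 is invertible mod 143. The last nonzero row gives −15·143 + 29·74 = 1, so t = 29. So 74^(−1) ≡ 29 (mod 143). Verify: 74 · 29 = 2146 ≡ 1 (mod 143). ✓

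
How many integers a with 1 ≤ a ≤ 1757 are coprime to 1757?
1500

The number of a ∈ {1, ..., 1757} with gcd(a, 1757) = 1 is by definition Euler's totient φ(1757). φ is multiplicative, with φ(p^e) = p^e − p^(e−1). Factorise 1757 = 7 · 251. Then
  φ(1757) = (7 − 1) · (251 − 1) = 6 · 250 = 1500.
So there are 1500 such integers.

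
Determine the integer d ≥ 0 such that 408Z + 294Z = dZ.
(408, 294) = (6); d = 6

In the PID Z, (a, b) is generated by gcd(a, b). Compute gcd(408, 294) with the extended Euclidean algorithm, tracking rows (r, s, t) with s·408 + t·294 = r:
  row A: (408, 1, 0)   [1·408 + 0·294 = 408]
  row B: (294, 0, 1)   [0·408 + 1·294 = 294]
  408 = 1·294 + 114   → row C = row A − 1·row B = (114, 1, −1)   [check: 1·408 − 1·294 = 114]
  294 = 2·114 + 66   → row D = row B − 2·row C = (66, −2, 3)   [check: −2·408 + 3·294 = 66]
  114 = 1·66 + 48   → row E = row C − 1·row D = (48, 3, −4)   [check: 3·408 − 4·294 = 48]
  66 = 1·48 + 18   → row F = row D − 1·row E = (18, −5, 7)   [check: −5·408 + 7·294 = 18]
  48 = 2·18 + 12   → row G = row E − 2·row F = (12, 13, −18)   [check: 13·408 − 18·294 = 12]
  18 = 1·12 + 6   → row H = row F − 1·row G = (6, −18, 25)   [check: −18·408 + 25·294 = 6]
  12 = 2·6 + 0   → remainder 0, stop. gcd = 6 (last nonzero row H).
So gcd(408, 294) = 6, with Bézout identity −18·408 + 25·294 = 6. Containment (⊇): the Bézout identity exhibits 6 as an element of (408, 294), giving (6) ⊆ (408, 294). Containment (⊆): since 6 | 408 and 6 | 294 (408 = 6·68, 294 = 6·49), every Z-linear combination of 408 and 294 is divisible by 6, so (408, 294) ⊆ (6). Therefore (408, 294) = (6), d = 6.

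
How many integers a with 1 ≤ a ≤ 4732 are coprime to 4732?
1872

The number of a ∈ {1, ..., 4732} with gcd(a, 4732) = 1 is by definition Euler's totient φ(4732). φ is multiplicative, with φ(p^e) = p^e − p^(e−1). Factorise 4732 = 2^2 · 7 · 13^2. Then
  φ(4732) = (2^2 − 2^1) · (7 − 1) · (13^2 − 13^1) = 2 · 6 · 156 = 1872.
So there are 1872 such integers.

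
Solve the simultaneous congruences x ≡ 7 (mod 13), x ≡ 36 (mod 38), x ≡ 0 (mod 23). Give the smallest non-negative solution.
The moduli 13, 38, 23 are pairwise coprime, so by the CRT there is a unique solution mod 13·38·23 = 11362.
Solve by successive substitution. Start with x ≡ 7 (mod 13).
  Combine with x ≡ 36 (mod 38): write x = 7 + 13·t and require 7 + 13·t ≡ 36 (mod 38), i.e. 13·t ≡ 36 − 7 ≡ 29 (mod 38). Since 13^(−1) ≡ 3 (mod 38), t ≡ 3·29 ≡ 11 (mod 38). So x ≡ 7 + 13·11 = 150 (mod 494).
  Combine with x ≡ 0 (mod 23): write x = 150 + 494·t and require 150 + 494·t ≡ 0 (mod 23), i.e. 494·t ≡ 0 − 150 ≡ 11 (mod 23). Since 494^(−1) ≡ 21 (mod 23) (494 ≡ 11 (mod 23)), t ≡ 21·11 ≡ 1 (mod 23). So x ≡ 150 + 494·1 = 644 (mod 11362).
Unique solution in [0, 11362): x = 644.

Final answer: x ≡ 644 (mod 11362); the representative in [0, 11362) is 644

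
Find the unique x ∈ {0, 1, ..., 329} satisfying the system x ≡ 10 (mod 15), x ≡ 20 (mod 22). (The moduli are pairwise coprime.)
The moduli 15, 22 are pairwise coprime, so by the CRT there is a unique solution mod 15·22 = 330.
Solve by successive substitution. Start with x ≡ 10 (mod 15).
  Combine with x ≡ 20 (mod 22): write x = 10 + 15·t and require 10 + 15·t ≡ 20 (mod 22), i.e. 15·t ≡ 20 − 10 ≡ 10 (mod 22). Since 15^(−1) ≡ 3 (mod 22), t ≡ 3·10 ≡ 8 (mod 22). So x ≡ 10 + 15·8 = 130 (mod 330).
Unique solution in [0, 330): x = 130.

Final answer: x ≡ 130 (mod 330); the representative in [0, 330) is 130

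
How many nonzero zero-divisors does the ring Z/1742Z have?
In Z/1742Z each nonzero element is either a unit (gcd with 1742 is 1) or a zero-divisor (gcd > 1). The number of units is φ(1742): factorise 1742 = 2 · 13 · 67, so φ(1742) = (2 − 1) · (13 − 1) · (67 − 1) = 1 · 12 · 66 = 792. The nonzero elements number 1742 − 1 = 1741. Hence the nonzero zero-divisors number 1741 − 792 = 949.

Final answer: Z/1742Z has 949 nonzero zero-divisors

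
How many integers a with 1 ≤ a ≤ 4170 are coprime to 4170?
1104

The number of a ∈ {1, ..., 4170} with gcd(a, 4170) = 1 is by definition Euler's totient φ(4170). φ is multiplicative, with φ(p^e) = p^e − p^(e−1). Factorise 4170 = 2 · 3 · 5 · 139. Then
  φ(4170) = (2 − 1) · (3 − 1) · (5 − 1) · (139 − 1) = 1 · 2 · 4 · 138 = 1104.
So there are 1104 such integers.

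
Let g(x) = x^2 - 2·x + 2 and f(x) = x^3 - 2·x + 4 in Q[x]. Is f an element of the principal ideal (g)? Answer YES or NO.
YES

In Q[x] the ideal (g) consists of all multiples of g, so f ∈ (g) iff g | f, i.e. iff the remainder of f on division by g is 0. Divide f by g (g is monic, so eliminate the leading term of the running remainder at each step):
  leading term x^3: subtract (x)·g(x) = x^3 - 2·x^2 + 2·x, leaving 2·x^2 - 4·x + 4
  leading term 2·x^2: subtract (2)·g(x) = 2·x^2 - 4·x + 4, leaving 0
The remainder is 0, so f(x) = g(x) · h(x) with h(x) = x + 2. Hence g | f, i.e. f ∈ (g).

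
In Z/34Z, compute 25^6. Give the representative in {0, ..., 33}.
Use repeated squaring. Binary(6) = 110. Walk through the bits of the exponent 6 left-to-right: at each bit after the leading one, square the running value, then multiply by 25 if the bit is 1 (always reducing mod 34):
  bit 1 = 1 (leading): start with 25.
  bit 2 = 1: square 25^2 = 625 ≡ 13; bit is 1, so multiply 13·25 = 325 ≡ 19 (mod 34).
  bit 3 = 0: square 19^2 = 361 ≡ 21 (mod 34).
Final value: 25^6 ≡ 21 (mod 34).

Final answer: 21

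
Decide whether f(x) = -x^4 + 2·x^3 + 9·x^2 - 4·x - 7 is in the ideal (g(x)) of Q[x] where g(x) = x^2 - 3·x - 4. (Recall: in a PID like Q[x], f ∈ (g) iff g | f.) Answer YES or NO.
NO

In Q[x] the ideal (g) consists of all multiples of g, so f ∈ (g) iff g | f, i.e. iff the remainder of f on division by g is 0. Divide f by g (g is monic, so eliminate the leading term of the running remainder at each step):
  leading term -x^4: subtract (-x^2)·g(x) = -x^4 + 3·x^3 + 4·x^2, leaving -x^3 + 5·x^2 - 4·x - 7
  leading term -x^3: subtract (-x)·g(x) = -x^3 + 3·x^2 + 4·x, leaving 2·x^2 - 8·x - 7
  leading term 2·x^2: subtract (2)·g(x) = 2·x^2 - 6·x - 8, leaving 1 - 2·x
The remainder r(x) = 1 - 2·x ≠ 0 (and deg r < deg g), so g ∤ f, i.e. f ∉ (g).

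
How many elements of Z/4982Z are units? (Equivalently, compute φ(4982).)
An element a ∈ Z/4982Z is a unit iff gcd(a, 4982) = 1, so the number of units is φ(4982). φ is multiplicative, with φ(p^e) = p^e − p^(e−1). Factorise 4982 = 2 · 47 · 53. Then
  φ(4982) = (2 − 1) · (47 − 1) · (53 − 1) = 1 · 46 · 52 = 2392.

Final answer: Z/4982Z has φ(4982) = 2392 units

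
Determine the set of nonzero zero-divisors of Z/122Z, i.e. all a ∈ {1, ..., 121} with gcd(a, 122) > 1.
An element a ∈ Z/122Z (with a ≠ 0) is a zero-divisor iff gcd(a, 122) > 1 (because a is a unit precisely when gcd(a, n) = 1, and in Z/nZ every nonzero, non-unit element is a zero-divisor). Scan a = 1, ..., 121 and keep those with gcd(a, 122) > 1:
  gcd(2, 122) = 2, gcd(4, 122) = 2, gcd(6, 122) = 2, gcd(8, 122) = 2, gcd(10, 122) = 2, gcd(12, 122) = 2, gcd(14, 122) = 2, gcd(16, 122) = 2, gcd(18, 122) = 2, gcd(20, 122) = 2, gcd(22, 122) = 2, gcd(24, 122) = 2, gcd(26, 122) = 2, gcd(28, 122) = 2, gcd(30, 122) = 2, gcd(32, 122) = 2, gcd(34, 122) = 2, gcd(36, 122) = 2, gcd(38, 122) = 2, gcd(40, 122) = 2, gcd(42, 122) = 2, gcd(44, 122) = 2, gcd(46, 122) = 2, gcd(48, 122) = 2, gcd(50, 122) = 2, gcd(52, 122) = 2, gcd(54, 122) = 2, gcd(56, 122) = 2, gcd(58, 122) = 2, gcd(60, 122) = 2, gcd(61, 122) = 61, gcd(62, 122) = 2, gcd(64, 122) = 2, gcd(66, 122) = 2, gcd(68, 122) = 2, gcd(70, 122) = 2, gcd(72, 122) = 2, gcd(74, 122) = 2, gcd(76, 122) = 2, gcd(78, 122) = 2, gcd(80, 122) = 2, gcd(82, 122) = 2, gcd(84, 122) = 2, gcd(86, 122) = 2, gcd(88, 122) = 2, gcd(90, 122) = 2, gcd(92, 122) = 2, gcd(94, 122) = 2, gcd(96, 122) = 2, gcd(98, 122) = 2, gcd(100, 122) = 2, gcd(102, 122) = 2, gcd(104, 122) = 2, gcd(106, 122) = 2, gcd(108, 122) = 2, gcd(110, 122) = 2, gcd(112, 122) = 2, gcd(114, 122) = 2, gcd(116, 122) = 2, gcd(118, 122) = 2, gcd(120, 122) = 2.
All other a ∈ {1, ..., 121} have gcd(a, 122) = 1 and are units. So the nonzero zero-divisors are exactly the 61 values of a appearing in this scan.

Final answer: nonzero zero-divisors of Z/122Z = {2, 4, 6, 8, 10, 12, 14, 16, 18, 20, 22, 24, 26, 28, 30, 32, 34, 36, 38, 40, 42, 44, 46, 48, 50, 52, 54, 56, 58, 60, 61, 62, 64, 66, 68, 70, 72, 74, 76, 78, 80, 82, 84, 86, 88, 90, 92, 94, 96, 98, 100, 102, 104, 106, 108, 110, 112, 114, 116, 118, 120}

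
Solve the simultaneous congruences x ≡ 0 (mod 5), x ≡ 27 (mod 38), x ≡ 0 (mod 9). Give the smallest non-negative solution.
x ≡ 1395 (mod 1710); the representative in [0, 1710) is 1395

The moduli 5, 38, 9 are pairwise coprime, so by the CRT there is a unique solution mod 5·38·9 = 1710.
Solve by successive substitution. Start with x ≡ 0 (mod 5).
  Combine with x ≡ 27 (mod 38): write x = 5·t and require 5·t ≡ 27 (mod 38). Since 5^(−1) ≡ 23 (mod 38), t ≡ 23·27 ≡ 13 (mod 38). So x ≡ 5·13 = 65 (mod 190).
  Combine with x ≡ 0 (mod 9): write x = 65 + 190·t and require 65 + 190·t ≡ 0 (mod 9), i.e. 190·t ≡ 0 − 65 ≡ 7 (mod 9). Since 190^(−1) ≡ 1 (mod 9) (190 ≡ 1 (mod 9)), t ≡ 1·7 ≡ 7 (mod 9). So x ≡ 65 + 190·7 = 1395 (mod 1710).
Unique solution in [0, 1710): x = 1395.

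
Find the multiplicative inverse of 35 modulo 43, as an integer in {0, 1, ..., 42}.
Apply the extended Euclidean algorithm to (43, 35), tracking rows (r, s, t) with s·43 + t·35 = r. Each division r_prev = q·r_cur + r_new produces the new row as (previous row) − q·(current row):
  row A: (43, 1, 0)   [1·43 + 0·35 = 43]
  row B: (35, 0, 1)   [0·43 + 1·35 = 35]
  43 = 1·35 + 8   → row C = row A − 1·row B = (8, 1, −1)   [check: 1·43 − 1·35 = 8]
  35 = 4·8 + 3   → row D = row B − 4·row C = (3, −4, 5)   [check: −4·43 + 5·35 = 3]
  8 = 2·3 + 2   → row E = row C − 2·row D = (2, 9, −11)   [check: 9·43 − 11·35 = 2]
  3 = 1·2 + 1   → row F = row D − 1·row E = (1, −13, 16)   [check: −13·43 + 16·35 = 1]
  2 = 2·1 + 0   → remainder 0, stop. gcd = 1 (last nonzero row F).
The gcd is 1, so 35 is invertible mod 43. The last nonzero row gives −13·43 + 16·35 = 1, so t = 16. So 35^(−1) ≡ 16 (mod 43). Verify: 35 · 16 = 560 ≡ 1 (mod 43). ✓

Final answer: 35^(−1) ≡ 16 (mod 43)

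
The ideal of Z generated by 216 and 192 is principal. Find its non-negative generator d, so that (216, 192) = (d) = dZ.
(216, 192) = (24); d = 24

In the PID Z, (a, b) is generated by gcd(a, b). Compute gcd(216, 192) with the extended Euclidean algorithm, tracking rows (r, s, t) with s·216 + t·192 = r:
  row A: (216, 1, 0)   [1·216 + 0·192 = 216]
  row B: (192, 0, 1)   [0·216 + 1·192 = 192]
  216 = 1·192 + 24   → row C = row A − 1·row B = (24, 1, −1)   [check: 1·216 − 1·192 = 24]
  192 = 8·24 + 0   → remainder 0, stop. gcd = 24 (last nonzero row C).
So gcd(216, 192) = 24, with Bézout identity 1·216 − 1·192 = 24. Containment (⊇): the Bézout identity exhibits 24 as an element of (216, 192), giving (24) ⊆ (216, 192). Containment (⊆): since 24 | 216 and 24 | 192 (216 = 24·9, 192 = 24·8), every Z-linear combination of 216 and 192 is divisible by 24, so (216, 192) ⊆ (24). Therefore (216, 192) = (24), d = 24.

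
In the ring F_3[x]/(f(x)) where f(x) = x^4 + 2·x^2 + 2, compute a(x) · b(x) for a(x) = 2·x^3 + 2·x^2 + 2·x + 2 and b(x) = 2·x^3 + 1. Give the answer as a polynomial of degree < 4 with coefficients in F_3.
Multiply as integer polynomials: a · b = 4·x^6 + 4·x^5 + 4·x^4 + 6·x^3 + 2·x^2 + 2·x + 2. Reducing coefficients mod 3: a · b ≡ x^6 + x^5 + x^4 + 2·x^2 + 2·x + 2. Now divide by f(x) = x^4 + 2·x^2 + 2 in F_3[x], eliminating the leading term at each step:
  leading term x^6: subtract (x^2)·f(x) = x^6 + 2·x^4 + 2·x^2, leaving x^5 + 2·x^4 + 2·x + 2 (coefficients mod 3)
  leading term x^5: subtract (x)·f(x) = x^5 + 2·x^3 + 2·x, leaving 2·x^4 + x^3 + 2 (coefficients mod 3)
  leading term 2·x^4: subtract (2)·f(x) = 2·x^4 + x^2 + 1, leaving x^3 + 2·x^2 + 1 (coefficients mod 3)
The degree is now < 4, so this is the remainder. Hence a · b ≡ x^3 + 2·x^2 + 1 in F_3[x]/(f).

Final answer: a · b ≡ x^3 + 2·x^2 + 1 (mod f(x))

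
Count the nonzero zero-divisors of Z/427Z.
In Z/427Z each nonzero element is either a unit (gcd with 427 is 1) or a zero-divisor (gcd > 1). The number of units is φ(427): factorise 427 = 7 · 61, so φ(427) = (7 − 1) · (61 − 1) = 6 · 60 = 360. The nonzero elements number 427 − 1 = 426. Hence the nonzero zero-divisors number 426 − 360 = 66.

Final answer: Z/427Z has 66 nonzero zero-divisors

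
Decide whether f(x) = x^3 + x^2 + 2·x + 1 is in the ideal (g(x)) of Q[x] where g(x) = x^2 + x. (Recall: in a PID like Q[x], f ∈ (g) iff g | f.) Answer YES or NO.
NO

In Q[x] the ideal (g) consists of all multiples of g, so f ∈ (g) iff g | f, i.e. iff the remainder of f on division by g is 0. Divide f by g (g is monic, so eliminate the leading term of the running remainder at each step):
  leading term x^3: subtract (x)·g(x) = x^3 + x^2, leaving 2·x + 1
The remainder r(x) = 2·x + 1 ≠ 0 (and deg r < deg g), so g ∤ f, i.e. f ∉ (g).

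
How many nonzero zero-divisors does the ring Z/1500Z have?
Z/1500Z has 1099 nonzero zero-divisors

In Z/1500Z each nonzero element is either a unit (gcd with 1500 is 1) or a zero-divisor (gcd > 1). The number of units is φ(1500): factorise 1500 = 2^2 · 3 · 5^3, so φ(1500) = (2^2 − 2^1) · (3 − 1) · (5^3 − 5^2) = 2 · 2 · 100 = 400. The nonzero elements number 1500 − 1 = 1499. Hence the nonzero zero-divisors number 1499 − 400 = 1099.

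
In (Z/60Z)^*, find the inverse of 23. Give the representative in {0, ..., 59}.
23^(−1) ≡ 47 (mod 60)

Apply the extended Euclidean algorithm to (60, 23), tracking rows (r, s, t) with s·60 + t·23 = r. Each division r_prev = q·r_cur + r_new produces the new row as (previous row) − q·(current row):
  row A: (60, 1, 0)   [1·60 + 0·23 = 60]
  row B: (23, 0, 1)   [0·60 + 1·23 = 23]
  60 = 2·23 + 14   → row C = row A − 2·row B = (14, 1, −2)   [check: 1·60 − 2·23 = 14]
  23 = 1·14 + 9   → row D = row B − 1·row C = (9, −1, 3)   [check: −1·60 + 3·23 = 9]
  14 = 1·9 + 5   → row E = row C − 1·row D = (5, 2, −5)   [check: 2·60 − 5·23 = 5]
  9 = 1·5 + 4   → row F = row D − 1·row E = (4, −3, 8)   [check: −3·60 + 8·23 = 4]
  5 = 1·4 + 1   → row G = row E − 1·row F = (1, 5, −13)   [check: 5·60 − 13·23 = 1]
  4 = 4·1 + 0   → remainder 0, stop. gcd = 1 (last nonzero row G).
The gcd is 1, so 23 is invertible mod 60. The last nonzero row gives 5·60 − 13·23 = 1, so t = −13. So 23^(−1) ≡ −13 ≡ 47 (mod 60). Verify: 23 · 47 = 1081 ≡ 1 (mod 60). ✓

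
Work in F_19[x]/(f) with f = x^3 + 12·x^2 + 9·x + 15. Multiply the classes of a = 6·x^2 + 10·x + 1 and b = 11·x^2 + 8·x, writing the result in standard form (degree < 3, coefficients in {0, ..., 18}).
Multiply as integer polynomials: a · b = 66·x^4 + 158·x^3 + 91·x^2 + 8·x. Reducing coefficients mod 19: a · b ≡ 9·x^4 + 6·x^3 + 15·x^2 + 8·x. Now divide by f(x) = x^3 + 12·x^2 + 9·x + 15 in F_19[x], eliminating the leading term at each step:
  leading term 9·x^4: subtract (9·x)·f(x) = 9·x^4 + 13·x^3 + 5·x^2 + 2·x, leaving 12·x^3 + 10·x^2 + 6·x (coefficients mod 19)
  leading term 12·x^3: subtract (12)·f(x) = 12·x^3 + 11·x^2 + 13·x + 9, leaving 18·x^2 + 12·x + 10 (coefficients mod 19)
The degree is now < 3, so this is the remainder. Hence a · b ≡ 18·x^2 + 12·x + 10 in F_19[x]/(f).

Final answer: a · b ≡ 18·x^2 + 12·x + 10 (mod f(x))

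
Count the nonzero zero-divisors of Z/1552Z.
Z/1552Z has 783 nonzero zero-divisors

In Z/1552Z each nonzero element is either a unit (gcd with 1552 is 1) or a zero-divisor (gcd > 1). The number of units is φ(1552): factorise 1552 = 2^4 · 97, so φ(1552) = (2^4 − 2^3) · (97 − 1) = 8 · 96 = 768. The nonzero elements number 1552 − 1 = 1551. Hence the nonzero zero-divisors number 1551 − 768 = 783.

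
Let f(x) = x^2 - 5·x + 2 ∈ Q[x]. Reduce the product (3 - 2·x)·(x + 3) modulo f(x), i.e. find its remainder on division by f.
First multiply in Q[x] without reducing: a · b = -2·x^2 - 3·x + 9. Now divide by f(x) = x^2 - 5·x + 2, eliminating the leading term at each step:
  leading term -2·x^2: subtract (-2)·f(x) = -2·x^2 + 10·x - 4, leaving 13 - 13·x
The degree is now < 2, so this is the remainder. Hence a · b ≡ 13 - 13·x in Q[x]/(f).

Final answer: a · b ≡ 13 - 13·x (mod f(x))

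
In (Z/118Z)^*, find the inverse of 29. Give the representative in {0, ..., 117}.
29^(−1) ≡ 57 (mod 118)

Apply the extended Euclidean algorithm to (118, 29), tracking rows (r, s, t) with s·118 + t·29 = r. Each division r_prev = q·r_cur + r_new produces the new row as (previous row) − q·(current row):
  row A: (118, 1, 0)   [1·118 + 0·29 = 118]
  row B: (29, 0, 1)   [0·118 + 1·29 = 29]
  118 = 4·29 + 2   → row C = row A − 4·row B = (2, 1, −4)   [check: 1·118 − 4·29 = 2]
  29 = 14·2 + 1   → row D = row B − 14·row C = (1, −14, 57)   [check: −14·118 + 57·29 = 1]
  2 = 2·1 + 0   → remainder 0, stop. gcd = 1 (last nonzero row D).
The gcd is 1, so 29 is invertible mod 118. The last nonzero row gives −14·118 + 57·29 = 1, so t = 57. So 29^(−1) ≡ 57 (mod 118). Verify: 29 · 57 = 1653 ≡ 1 (mod 118). ✓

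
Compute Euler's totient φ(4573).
φ(4573) = 4288

φ is multiplicative, with φ(p^e) = p^e − p^(e−1). Factorise 4573 = 17 · 269. Then
  φ(4573) = (17 − 1) · (269 − 1) = 16 · 268 = 4288.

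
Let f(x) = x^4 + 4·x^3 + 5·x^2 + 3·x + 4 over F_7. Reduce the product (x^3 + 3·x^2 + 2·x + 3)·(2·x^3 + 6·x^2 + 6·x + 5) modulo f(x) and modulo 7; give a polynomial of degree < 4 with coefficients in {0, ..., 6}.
a · b ≡ x^2 + 6·x (mod f(x))

Multiply as integer polynomials: a · b = 2·x^6 + 12·x^5 + 28·x^4 + 41·x^3 + 45·x^2 + 28·x + 15. Reducing coefficients mod 7: a · b ≡ 2·x^6 + 5·x^5 + 6·x^3 + 3·x^2 + 1. Now divide by f(x) = x^4 + 4·x^3 + 5·x^2 + 3·x + 4 in F_7[x], eliminating the leading term at each step:
  leading term 2·x^6: subtract (2·x^2)·f(x) = 2·x^6 + x^5 + 3·x^4 + 6·x^3 + x^2, leaving 4·x^5 + 4·x^4 + 2·x^2 + 1 (coefficients mod 7)
  leading term 4·x^5: subtract (4·x)·f(x) = 4·x^5 + 2·x^4 + 6·x^3 + 5·x^2 + 2·x, leaving 2·x^4 + x^3 + 4·x^2 + 5·x + 1 (coefficients mod 7)
  leading term 2·x^4: subtract (2)·f(x) = 2·x^4 + x^3 + 3·x^2 + 6·x + 1, leaving x^2 + 6·x (coefficients mod 7)
The degree is now < 4, so this is the remainder. Hence a · b ≡ x^2 + 6·x in F_7[x]/(f).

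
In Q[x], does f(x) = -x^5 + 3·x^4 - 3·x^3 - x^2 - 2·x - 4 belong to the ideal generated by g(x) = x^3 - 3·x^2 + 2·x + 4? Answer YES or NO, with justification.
YES

In Q[x] the ideal (g) consists of all multiples of g, so f ∈ (g) iff g | f, i.e. iff the remainder of f on division by g is 0. Divide f by g (g is monic, so eliminate the leading term of the running remainder at each step):
  leading term -x^5: subtract (-x^2)·g(x) = -x^5 + 3·x^4 - 2·x^3 - 4·x^2, leaving -x^3 + 3·x^2 - 2·x - 4
  leading term -x^3: subtract (-1)·g(x) = -x^3 + 3·x^2 - 2·x - 4, leaving 0
The remainder is 0, so f(x) = g(x) · h(x) with h(x) = -x^2 - 1. Hence g | f, i.e. f ∈ (g).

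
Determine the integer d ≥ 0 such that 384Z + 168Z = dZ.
In the PID Z, (a, b) is generated by gcd(a, b). Compute gcd(384, 168) with the extended Euclidean algorithm, tracking rows (r, s, t) with s·384 + t·168 = r:
  row A: (384, 1, 0)   [1·384 + 0·168 = 384]
  row B: (168, 0, 1)   [0·384 + 1·168 = 168]
  384 = 2·168 + 48   → row C = row A − 2·row B = (48, 1, −2)   [check: 1·384 − 2·168 = 48]
  168 = 3·48 + 24   → row D = row B − 3·row C = (24, −3, 7)   [check: −3·384 + 7·168 = 24]
  48 = 2·24 + 0   → remainder 0, stop. gcd = 24 (last nonzero row D).
So gcd(384, 168) = 24, with Bézout identity −3·384 + 7·168 = 24. Containment (⊇): the Bézout identity exhibits 24 as an element of (384, 168), giving (24) ⊆ (384, 168). Containment (⊆): since 24 | 384 and 24 | 168 (384 = 24·16, 168 = 24·7), every Z-linear combination of 384 and 168 is divisible by 24, so (384, 168) ⊆ (24). Therefore (384, 168) = (24), d = 24.

Final answer: (384, 168) = (24); d = 24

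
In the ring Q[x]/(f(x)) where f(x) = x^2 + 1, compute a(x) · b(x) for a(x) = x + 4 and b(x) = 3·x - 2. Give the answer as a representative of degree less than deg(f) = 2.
a · b ≡ 10·x - 11 (mod f(x))

First multiply in Q[x] without reducing: a · b = 3·x^2 + 10·x - 8. Now divide by f(x) = x^2 + 1, eliminating the leading term at each step:
  leading term 3·x^2: subtract (3)·f(x) = 3·x^2 + 3, leaving 10·x - 11
The degree is now < 2, so this is the remainder. Hence a · b ≡ 10·x - 11 in Q[x]/(f).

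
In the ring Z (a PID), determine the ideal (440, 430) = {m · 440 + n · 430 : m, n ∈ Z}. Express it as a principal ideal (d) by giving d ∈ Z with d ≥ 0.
(440, 430) = (10); d = 10

In the PID Z, (a, b) is generated by gcd(a, b). Compute gcd(440, 430) with the extended Euclidean algorithm, tracking rows (r, s, t) with s·440 + t·430 = r:
  row A: (440, 1, 0)   [1·440 + 0·430 = 440]
  row B: (430, 0, 1)   [0·440 + 1·430 = 430]
  440 = 1·430 + 10   → row C = row A − 1·row B = (10, 1, −1)   [check: 1·440 − 1·430 = 10]
  430 = 43·10 + 0   → remainder 0, stop. gcd = 10 (last nonzero row C).
So gcd(440, 430) = 10, with Bézout identity 1·440 − 1·430 = 10. Containment (⊇): the Bézout identity exhibits 10 as an element of (440, 430), giving (10) ⊆ (440, 430). Containment (⊆): since 10 | 440 and 10 | 430 (440 = 10·44, 430 = 10·43), every Z-linear combination of 440 and 430 is divisible by 10, so (440, 430) ⊆ (10). Therefore (440, 430) = (10), d = 10.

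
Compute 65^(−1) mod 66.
Apply the extended Euclidean algorithm to (66, 65), tracking rows (r, s, t) with s·66 + t·65 = r. Each division r_prev = q·r_cur + r_new produces the new row as (previous row) − q·(current row):
  row A: (66, 1, 0)   [1·66 + 0·65 = 66]
  row B: (65, 0, 1)   [0·66 + 1·65 = 65]
  66 = 1·65 + 1   → row C = row A − 1·row B = (1, 1, −1)   [check: 1·66 − 1·65 = 1]
  65 = 65·1 + 0   → remainder 0, stop. gcd = 1 (last nonzero row C).
The gcd is 1, so 65 is invertible mod 66. The last nonzero row gives 1·66 − 1·65 = 1, so t = −1. So 65^(−1) ≡ −1 ≡ 65 (mod 66). Verify: 65 · 65 = 4225 ≡ 1 (mod 66). ✓

Final answer: 65^(−1) ≡ 65 (mod 66)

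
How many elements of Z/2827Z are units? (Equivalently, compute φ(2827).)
Z/2827Z has φ(2827) = 2560 units

An element a ∈ Z/2827Z is a unit iff gcd(a, 2827) = 1, so the number of units is φ(2827). φ is multiplicative, with φ(p^e) = p^e − p^(e−1). Factorise 2827 = 11 · 257. Then
  φ(2827) = (11 − 1) · (257 − 1) = 10 · 256 = 2560.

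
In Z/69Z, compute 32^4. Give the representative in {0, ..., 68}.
52

Use repeated squaring. Binary(4) = 100. Walk through the bits of the exponent 4 left-to-right: at each bit after the leading one, square the running value, then multiply by 32 if the bit is 1 (always reducing mod 69):
  bit 1 = 1 (leading): start with 32.
  bit 2 = 0: square 32^2 = 1024 ≡ 58 (mod 69).
  bit 3 = 0: square 58^2 = 3364 ≡ 52 (mod 69).
Final value: 32^4 ≡ 52 (mod 69).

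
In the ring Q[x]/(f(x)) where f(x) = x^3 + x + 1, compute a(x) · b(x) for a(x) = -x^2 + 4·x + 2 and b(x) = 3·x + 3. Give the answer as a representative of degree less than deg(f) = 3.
First multiply in Q[x] without reducing: a · b = -3·x^3 + 9·x^2 + 18·x + 6. Now divide by f(x) = x^3 + x + 1, eliminating the leading term at each step:
  leading term -3·x^3: subtract (-3)·f(x) = -3·x^3 - 3·x - 3, leaving 9·x^2 + 21·x + 9
The degree is now < 3, so this is the remainder. Hence a · b ≡ 9·x^2 + 21·x + 9 in Q[x]/(f).

Final answer: a · b ≡ 9·x^2 + 21·x + 9 (mod f(x))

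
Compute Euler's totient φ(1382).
φ(1382) = 690

φ is multiplicative, with φ(p^e) = p^e − p^(e−1). Factorise 1382 = 2 · 691. Then
  φ(1382) = (2 − 1) · (691 − 1) = 1 · 690 = 690.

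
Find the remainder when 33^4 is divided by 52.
Use repeated squaring. Binary(4) = 100. Walk through the bits of the exponent 4 left-to-right: at each bit after the leading one, square the running value, then multiply by 33 if the bit is 1 (always reducing mod 52):
  bit 1 = 1 (leading): start with 33.
  bit 2 = 0: square 33^2 = 1089 ≡ 49 (mod 52).
  bit 3 = 0: square 49^2 = 2401 ≡ 9 (mod 52).
Final value: 33^4 ≡ 9 (mod 52).

Final answer: 9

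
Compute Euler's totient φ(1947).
φ(1947) = 1160

φ is multiplicative, with φ(p^e) = p^e − p^(e−1). Factorise 1947 = 3 · 11 · 59. Then
  φ(1947) = (3 − 1) · (11 − 1) · (59 − 1) = 2 · 10 · 58 = 1160.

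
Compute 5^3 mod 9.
Use repeated squaring. Binary(3) = 11. Walk through the bits of the exponent 3 left-to-right: at each bit after the leading one, square the running value, then multiply by 5 if the bit is 1 (always reducing mod 9):
  bit 1 = 1 (leading): start with 5.
  bit 2 = 1: square 5^2 = 25 ≡ 7; bit is 1, so multiply 7·5 = 35 ≡ 8 (mod 9).
Final value: 5^3 ≡ 8 (mod 9).

Final answer: 8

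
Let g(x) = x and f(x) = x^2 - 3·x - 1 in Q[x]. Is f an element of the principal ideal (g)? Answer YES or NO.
NO

In Q[x] the ideal (g) consists of all multiples of g, so f ∈ (g) iff g | f, i.e. iff the remainder of f on division by g is 0. Divide f by g (g is monic, so eliminate the leading term of the running remainder at each step):
  leading term x^2: subtract (x)·g(x) = x^2, leaving -3·x - 1
  leading term -3·x: subtract (-3)·g(x) = -3·x, leaving -1
The remainder r(x) = -1 ≠ 0 (and deg r < deg g), so g ∤ f, i.e. f ∉ (g).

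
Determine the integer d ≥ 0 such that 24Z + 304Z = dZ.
In the PID Z, (a, b) is generated by gcd(a, b). Compute gcd(304, 24) with the extended Euclidean algorithm, tracking rows (r, s, t) with s·304 + t·24 = r:
  row A: (304, 1, 0)   [1·304 + 0·24 = 304]
  row B: (24, 0, 1)   [0·304 + 1·24 = 24]
  304 = 12·24 + 16   → row C = row A − 12·row B = (16, 1, −12)   [check: 1·304 − 12·24 = 16]
  24 = 1·16 + 8   → row D = row B − 1·row C = (8, −1, 13)   [check: −1·304 + 13·24 = 8]
  16 = 2·8 + 0   → remainder 0, stop. gcd = 8 (last nonzero row D).
So gcd(24, 304) = 8, with Bézout identity −1·304 + 13·24 = 8. Containment (⊇): the Bézout identity exhibits 8 as an element of (24, 304), giving (8) ⊆ (24, 304). Containment (⊆): since 8 | 24 and 8 | 304 (24 = 8·3, 304 = 8·38), every Z-linear combination of 24 and 304 is divisible by 8, so (24, 304) ⊆ (8). Therefore (24, 304) = (8), d = 8.

Final answer: (24, 304) = (8); d = 8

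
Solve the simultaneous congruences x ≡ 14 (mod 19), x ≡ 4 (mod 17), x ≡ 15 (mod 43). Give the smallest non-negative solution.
x ≡ 6379 (mod 13889); the representative in [0, 13889) is 6379

The moduli 19, 17, 43 are pairwise coprime, so by the CRT there is a unique solution mod 19·17·43 = 13889.
Solve by successive substitution. Start with x ≡ 14 (mod 19).
  Combine with x ≡ 4 (mod 17): write x = 14 + 19·t and require 14 + 19·t ≡ 4 (mod 17), i.e. 19·t ≡ 4 − 14 ≡ 7 (mod 17). Since 19^(−1) ≡ 9 (mod 17) (19 ≡ 2 (mod 17)), t ≡ 9·7 ≡ 12 (mod 17). So x ≡ 14 + 19·12 = 242 (mod 323).
  Combine with x ≡ 15 (mod 43): write x = 242 + 323·t and require 242 + 323·t ≡ 15 (mod 43), i.e. 323·t ≡ 15 − 242 ≡ 31 (mod 43). Since 323^(−1) ≡ 2 (mod 43) (323 ≡ 22 (mod 43)), t ≡ 2·31 ≡ 19 (mod 43). So x ≡ 242 + 323·19 = 6379 (mod 13889).
Unique solution in [0, 13889): x = 6379.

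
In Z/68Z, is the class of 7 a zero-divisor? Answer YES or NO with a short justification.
NO

gcd(7, 68) = 1, so 7 is a unit in Z/68Z (it has a multiplicative inverse). A unit cannot be a zero-divisor: if 7·b ≡ 0 then multiplying both sides by 7^(−1) gives b ≡ 0. So 7 is not a zero-divisor.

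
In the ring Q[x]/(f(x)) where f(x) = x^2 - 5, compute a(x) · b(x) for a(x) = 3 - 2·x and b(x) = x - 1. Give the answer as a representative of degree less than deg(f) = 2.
First multiply in Q[x] without reducing: a · b = -2·x^2 + 5·x - 3. Now divide by f(x) = x^2 - 5, eliminating the leading term at each step:
  leading term -2·x^2: subtract (-2)·f(x) = 10 - 2·x^2, leaving 5·x - 13
The degree is now < 2, so this is the remainder. Hence a · b ≡ 5·x - 13 in Q[x]/(f).

Final answer: a · b ≡ 5·x - 13 (mod f(x))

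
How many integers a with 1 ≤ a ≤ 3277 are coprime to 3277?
The number of a ∈ {1, ..., 3277} with gcd(a, 3277) = 1 is by definition Euler's totient φ(3277). φ is multiplicative, with φ(p^e) = p^e − p^(e−1). Factorise 3277 = 29 · 113. Then
  φ(3277) = (29 − 1) · (113 − 1) = 28 · 112 = 3136.
So there are 3136 such integers.

Final answer: 3136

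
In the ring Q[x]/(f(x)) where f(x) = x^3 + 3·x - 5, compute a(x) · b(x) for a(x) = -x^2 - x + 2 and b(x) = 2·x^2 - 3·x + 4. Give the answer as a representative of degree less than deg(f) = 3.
a · b ≡ 9·x^2 - 23·x + 13 (mod f(x))

First multiply in Q[x] without reducing: a · b = -2·x^4 + x^3 + 3·x^2 - 10·x + 8. Now divide by f(x) = x^3 + 3·x - 5, eliminating the leading term at each step:
  leading term -2·x^4: subtract (-2·x)·f(x) = -2·x^4 - 6·x^2 + 10·x, leaving x^3 + 9·x^2 - 20·x + 8
  leading term x^3: subtract (1)·f(x) = x^3 + 3·x - 5, leaving 9·x^2 - 23·x + 13
The degree is now < 3, so this is the remainder. Hence a · b ≡ 9·x^2 - 23·x + 13 in Q[x]/(f).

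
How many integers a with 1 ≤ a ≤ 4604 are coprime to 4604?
2300

The number of a ∈ {1, ..., 4604} with gcd(a, 4604) = 1 is by definition Euler's totient φ(4604). φ is multiplicative, with φ(p^e) = p^e − p^(e−1). Factorise 4604 = 2^2 · 1151. Then
  φ(4604) = (2^2 − 2^1) · (1151 − 1) = 2 · 1150 = 2300.
So there are 2300 such integers.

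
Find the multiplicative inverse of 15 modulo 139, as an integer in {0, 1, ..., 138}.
15^(−1) ≡ 102 (mod 139)

Apply the extended Euclidean algorithm to (139, 15), tracking rows (r, s, t) with s·139 + t·15 = r. Each division r_prev = q·r_cur + r_new produces the new row as (previous row) − q·(current row):
  row A: (139, 1, 0)   [1·139 + 0·15 = 139]
  row B: (15, 0, 1)   [0·139 + 1·15 = 15]
  139 = 9·15 + 4   → row C = row A − 9·row B = (4, 1, −9)   [check: 1·139 − 9·15 = 4]
  15 = 3·4 + 3   → row D = row B − 3·row C = (3, −3, 28)   [check: −3·139 + 28·15 = 3]
  4 = 1·3 + 1   → row E = row C − 1·row D = (1, 4, −37)   [check: 4·139 − 37·15 = 1]
  3 = 3·1 + 0   → remainder 0, stop. gcd = 1 (last nonzero row E).
The gcd is 1, so 15 is invertible mod 139. The last nonzero row gives 4·139 − 37·15 = 1, so t = −37. So 15^(−1) ≡ −37 ≡ 102 (mod 139). Verify: 15 · 102 = 1530 ≡ 1 (mod 139). ✓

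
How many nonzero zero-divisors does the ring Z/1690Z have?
Z/1690Z has 1065 nonzero zero-divisors

In Z/1690Z each nonzero element is either a unit (gcd with 1690 is 1) or a zero-divisor (gcd > 1). The number of units is φ(1690): factorise 1690 = 2 · 5 · 13^2, so φ(1690) = (2 − 1) · (5 − 1) · (13^2 − 13^1) = 1 · 4 · 156 = 624. The nonzero elements number 1690 − 1 = 1689. Hence the nonzero zero-divisors number 1689 − 624 = 1065.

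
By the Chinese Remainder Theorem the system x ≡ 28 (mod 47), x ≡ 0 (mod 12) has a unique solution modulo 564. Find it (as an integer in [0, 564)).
x ≡ 216 (mod 564); the representative in [0, 564) is 216

The moduli 47, 12 are pairwise coprime, so by the CRT there is a unique solution mod 47·12 = 564.
Solve by successive substitution. Start with x ≡ 28 (mod 47).
  Combine with x ≡ 0 (mod 12): write x = 28 + 47·t and require 28 + 47·t ≡ 0 (mod 12), i.e. 47·t ≡ 0 − 28 ≡ 8 (mod 12). Since 47^(−1) ≡ 11 (mod 12) (47 ≡ 11 (mod 12)), t ≡ 11·8 ≡ 4 (mod 12). So x ≡ 28 + 47·4 = 216 (mod 564).
Unique solution in [0, 564): x = 216.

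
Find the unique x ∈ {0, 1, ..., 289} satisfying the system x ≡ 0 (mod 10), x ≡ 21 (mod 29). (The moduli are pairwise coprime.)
x ≡ 50 (mod 290); the representative in [0, 290) is 50

The moduli 10, 29 are pairwise coprime, so by the CRT there is a unique solution mod 10·29 = 290.
Solve by successive substitution. Start with x ≡ 0 (mod 10).
  Combine with x ≡ 21 (mod 29): write x = 10·t and require 10·t ≡ 21 (mod 29). Since 10^(−1) ≡ 3 (mod 29), t ≡ 3·21 ≡ 5 (mod 29). So x ≡ 10·5 = 50 (mod 290).
Unique solution in [0, 290): x = 50.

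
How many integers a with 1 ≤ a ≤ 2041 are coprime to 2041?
The number of a ∈ {1, ..., 2041} with gcd(a, 2041) = 1 is by definition Euler's totient φ(2041). φ is multiplicative, with φ(p^e) = p^e − p^(e−1). Factorise 2041 = 13 · 157. Then
  φ(2041) = (13 − 1) · (157 − 1) = 12 · 156 = 1872.
So there are 1872 such integers.

Final answer: 1872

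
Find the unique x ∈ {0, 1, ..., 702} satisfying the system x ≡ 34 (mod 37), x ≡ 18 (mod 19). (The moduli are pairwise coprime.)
x ≡ 626 (mod 703); the representative in [0, 703) is 626

The moduli 37, 19 are pairwise coprime, so by the CRT there is a unique solution mod 37·19 = 703.
Solve by successive substitution. Start with x ≡ 34 (mod 37).
  Combine with x ≡ 18 (mod 19): write x = 34 + 37·t and require 34 + 37·t ≡ 18 (mod 19), i.e. 37·t ≡ 18 − 34 ≡ 3 (mod 19). Since 37^(−1) ≡ 18 (mod 19) (37 ≡ 18 (mod 19)), t ≡ 18·3 ≡ 16 (mod 19). So x ≡ 34 + 37·16 = 626 (mod 703).
Unique solution in [0, 703): x = 626.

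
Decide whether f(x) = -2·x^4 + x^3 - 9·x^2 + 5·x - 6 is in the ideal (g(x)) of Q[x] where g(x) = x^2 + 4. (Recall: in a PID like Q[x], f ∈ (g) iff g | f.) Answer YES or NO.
NO

In Q[x] the ideal (g) consists of all multiples of g, so f ∈ (g) iff g | f, i.e. iff the remainder of f on division by g is 0. Divide f by g (g is monic, so eliminate the leading term of the running remainder at each step):
  leading term -2·x^4: subtract (-2·x^2)·g(x) = -2·x^4 - 8·x^2, leaving x^3 - x^2 + 5·x - 6
  leading term x^3: subtract (x)·g(x) = x^3 + 4·x, leaving -x^2 + x - 6
  leading term -x^2: subtract (-1)·g(x) = -x^2 - 4, leaving x - 2
The remainder r(x) = x - 2 ≠ 0 (and deg r < deg g), so g ∤ f, i.e. f ∉ (g).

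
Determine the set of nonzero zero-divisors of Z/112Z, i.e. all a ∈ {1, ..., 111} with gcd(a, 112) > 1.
An element a ∈ Z/112Z (with a ≠ 0) is a zero-divisor iff gcd(a, 112) > 1 (because a is a unit precisely when gcd(a, n) = 1, and in Z/nZ every nonzero, non-unit element is a zero-divisor). Scan a = 1, ..., 111 and keep those with gcd(a, 112) > 1:
  gcd(2, 112) = 2, gcd(4, 112) = 4, gcd(6, 112) = 2, gcd(7, 112) = 7, gcd(8, 112) = 8, gcd(10, 112) = 2, gcd(12, 112) = 4, gcd(14, 112) = 14, gcd(16, 112) = 16, gcd(18, 112) = 2, gcd(20, 112) = 4, gcd(21, 112) = 7, gcd(22, 112) = 2, gcd(24, 112) = 8, gcd(26, 112) = 2, gcd(28, 112) = 28, gcd(30, 112) = 2, gcd(32, 112) = 16, gcd(34, 112) = 2, gcd(35, 112) = 7, gcd(36, 112) = 4, gcd(38, 112) = 2, gcd(40, 112) = 8, gcd(42, 112) = 14, gcd(44, 112) = 4, gcd(46, 112) = 2, gcd(48, 112) = 16, gcd(49, 112) = 7, gcd(50, 112) = 2, gcd(52, 112) = 4, gcd(54, 112) = 2, gcd(56, 112) = 56, gcd(58, 112) = 2, gcd(60, 112) = 4, gcd(62, 112) = 2, gcd(63, 112) = 7, gcd(64, 112) = 16, gcd(66, 112) = 2, gcd(68, 112) = 4, gcd(70, 112) = 14, gcd(72, 112) = 8, gcd(74, 112) = 2, gcd(76, 112) = 4, gcd(77, 112) = 7, gcd(78, 112) = 2, gcd(80, 112) = 16, gcd(82, 112) = 2, gcd(84, 112) = 28, gcd(86, 112) = 2, gcd(88, 112) = 8, gcd(90, 112) = 2, gcd(91, 112) = 7, gcd(92, 112) = 4, gcd(94, 112) = 2, gcd(96, 112) = 16, gcd(98, 112) = 14, gcd(100, 112) = 4, gcd(102, 112) = 2, gcd(104, 112) = 8, gcd(105, 112) = 7, gcd(106, 112) = 2, gcd(108, 112) = 4, gcd(110, 112) = 2.
All other a ∈ {1, ..., 111} have gcd(a, 112) = 1 and are units. So the nonzero zero-divisors are exactly the 63 values of a appearing in this scan.

Final answer: nonzero zero-divisors of Z/112Z = {2, 4, 6, 7, 8, 10, 12, 14, 16, 18, 20, 21, 22, 24, 26, 28, 30, 32, 34, 35, 36, 38, 40, 42, 44, 46, 48, 49, 50, 52, 54, 56, 58, 60, 62, 63, 64, 66, 68, 70, 72, 74, 76, 77, 78, 80, 82, 84, 86, 88, 90, 91, 92, 94, 96, 98, 100, 102, 104, 105, 106, 108, 110}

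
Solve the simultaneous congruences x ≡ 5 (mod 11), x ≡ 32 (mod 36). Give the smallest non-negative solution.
x ≡ 104 (mod 396); the representative in [0, 396) is 104

The moduli 11, 36 are pairwise coprime, so by the CRT there is a unique solution mod 11·36 = 396.
Solve by successive substitution. Start with x ≡ 5 (mod 11).
  Combine with x ≡ 32 (mod 36): write x = 5 + 11·t and require 5 + 11·t ≡ 32 (mod 36), i.e. 11·t ≡ 32 − 5 ≡ 27 (mod 36). Since 11^(−1) ≡ 23 (mod 36), t ≡ 23·27 ≡ 9 (mod 36). So x ≡ 5 + 11·9 = 104 (mod 396).
Unique solution in [0, 396): x = 104.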